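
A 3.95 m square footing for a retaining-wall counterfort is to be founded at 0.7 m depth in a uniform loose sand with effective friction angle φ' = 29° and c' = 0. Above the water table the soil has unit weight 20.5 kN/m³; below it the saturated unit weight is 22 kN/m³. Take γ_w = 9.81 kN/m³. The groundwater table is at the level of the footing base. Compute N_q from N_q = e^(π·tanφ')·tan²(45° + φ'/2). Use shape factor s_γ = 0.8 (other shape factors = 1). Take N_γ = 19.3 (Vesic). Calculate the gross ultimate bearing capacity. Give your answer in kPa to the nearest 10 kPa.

tan29° = 0.5543, so N_q = e^(π×0.5543)·tan²(59.5°) = 5.705 × 2.882 = 16.44.
q = γ·D_f = 20.5 × 0.7 = 14.35 kPa.
For the ½γBN_γ term take γ' = 22 − 9.81 = 12.19 kN/m³ (soil below base is submerged).
q·N_q = 14.35 × 16.443 = 235.96 kPa
0.5·γ·B·N_γ·s_γ = 0.5 × 12.19 × 3.95 × 19.3 × 0.8 = 371.72 kPa
q_ult = 235.96 + 371.72 = 607.68 kPa.

q_ult ≈ 610 kPa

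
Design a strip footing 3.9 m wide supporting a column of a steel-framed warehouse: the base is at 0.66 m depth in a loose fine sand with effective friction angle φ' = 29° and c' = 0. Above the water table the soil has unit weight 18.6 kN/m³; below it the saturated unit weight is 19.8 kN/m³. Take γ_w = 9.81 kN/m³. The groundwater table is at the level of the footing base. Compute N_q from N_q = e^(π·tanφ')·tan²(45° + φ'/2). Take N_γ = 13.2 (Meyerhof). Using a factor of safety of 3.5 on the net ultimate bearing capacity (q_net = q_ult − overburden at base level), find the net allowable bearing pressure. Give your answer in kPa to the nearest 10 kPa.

q_all(net) ≈ 130 kPa

N_q = e^(π·tan29°)·tan²(59.5°) = 16.44.
Effective surcharge at the founding depth q = γ·D_f = 18.6 × 0.66 = 12.276 kPa.
The water table coincides with the base, so in the self-weight term γ → γ' = 9.99 kN/m³.
q_ult = q·N_q + 0.5·γ·B·N_γ
     = 12.276 × 16.443 + 0.5 × 9.99 × 3.9 × 13.2
     = 201.86 + 257.14 = 459 kPa.
q_net = 459 − 12.276 = 446.72 kPa.
q_all(net) = 446.72 / 3.5 = 127.64 kPa.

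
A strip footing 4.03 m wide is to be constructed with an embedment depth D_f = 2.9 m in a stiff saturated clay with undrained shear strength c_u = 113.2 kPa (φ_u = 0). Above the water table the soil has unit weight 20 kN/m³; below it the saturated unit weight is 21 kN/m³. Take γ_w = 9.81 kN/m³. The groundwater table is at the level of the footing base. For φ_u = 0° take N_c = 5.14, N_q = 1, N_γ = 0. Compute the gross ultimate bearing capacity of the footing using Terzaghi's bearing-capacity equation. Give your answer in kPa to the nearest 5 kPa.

Effective surcharge at the founding depth q = γ·D_f = 20 × 2.9 = 58 kPa.
q_ult = c·N_c + q·N_q
     = 113.2 × 5.14 + 58 × 1
     = 581.85 + 58 = 639.85 kPa.

q_ult ≈ 640 kPa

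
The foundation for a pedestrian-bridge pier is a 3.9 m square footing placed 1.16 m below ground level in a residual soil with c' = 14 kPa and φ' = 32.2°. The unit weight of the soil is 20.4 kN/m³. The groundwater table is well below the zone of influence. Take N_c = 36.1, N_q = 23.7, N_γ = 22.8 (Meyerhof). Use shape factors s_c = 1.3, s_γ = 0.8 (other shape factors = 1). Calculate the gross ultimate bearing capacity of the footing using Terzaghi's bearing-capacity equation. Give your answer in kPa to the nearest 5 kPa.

q = γ·D_f = 20.4 × 1.16 = 23.664 kPa.
c·N_c·s_c = 14 × 36.1 × 1.3 = 657.02 kPa
q·N_q = 23.664 × 23.7 = 560.84 kPa
0.5·γ·B·N_γ·s_γ = 0.5 × 20.4 × 3.9 × 22.8 × 0.8 = 725.59 kPa
q_ult = 657.02 + 560.84 + 725.59 = 1943.4 kPa.

q_ult ≈ 1945 kPa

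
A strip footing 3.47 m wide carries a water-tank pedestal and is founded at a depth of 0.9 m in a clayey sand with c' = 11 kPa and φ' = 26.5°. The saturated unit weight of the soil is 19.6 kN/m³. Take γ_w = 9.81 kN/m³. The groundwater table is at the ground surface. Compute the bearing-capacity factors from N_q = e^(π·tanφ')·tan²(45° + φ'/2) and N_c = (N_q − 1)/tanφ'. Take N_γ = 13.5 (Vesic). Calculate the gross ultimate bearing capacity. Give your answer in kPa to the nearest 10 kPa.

tan26.5° = 0.4986, so N_q = e^(π×0.4986)·tan²(58.25°) = 4.789 × 2.611 = 12.51.
N_c = (12.51 − 1)/tan26.5° = 23.08.
Water table at ground surface, so effective unit weight γ' = 19.6 − 9.81 = 9.79 kN/m³ is used throughout; overburden q = 9.79 × 0.9 = 8.811 kPa; the same γ' applies in the ½γBN_γ term.
Cohesion term c·N_c = 11 × 23.078 = 253.86 kPa; surcharge term q·N_q = 8.811 × 12.506 = 110.19 kPa; self-weight term 0.5·γ·B·N_γ = 0.5 × 9.79 × 3.47 × 13.5 = 229.31 kPa.
q_ult = 253.86 + 110.19 + 229.31 = 593.36 kPa.

q_ult ≈ 590 kPa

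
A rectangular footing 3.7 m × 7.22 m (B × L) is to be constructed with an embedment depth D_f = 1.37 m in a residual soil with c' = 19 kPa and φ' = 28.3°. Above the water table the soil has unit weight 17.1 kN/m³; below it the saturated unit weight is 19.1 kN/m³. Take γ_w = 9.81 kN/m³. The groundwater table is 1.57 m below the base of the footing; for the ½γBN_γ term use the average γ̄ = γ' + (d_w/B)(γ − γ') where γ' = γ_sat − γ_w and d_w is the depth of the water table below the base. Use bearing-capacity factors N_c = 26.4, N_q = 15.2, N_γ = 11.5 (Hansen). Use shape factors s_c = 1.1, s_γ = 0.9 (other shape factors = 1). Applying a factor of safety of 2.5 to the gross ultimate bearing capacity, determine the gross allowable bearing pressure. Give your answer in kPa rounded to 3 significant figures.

Effective surcharge at the founding depth q = γ·D_f = 17.1 × 1.37 = 23.427 kPa.
With d_w = 1.57 m < B, γ̄ = 9.29 + (1.57/3.7) × (17.1 − 9.29) = 12.604 kN/m³.
q_ult = c·N_c·s_c + q·N_q + 0.5·γ·B·N_γ·s_γ
     = 19 × 26.4 × 1.1 + 23.427 × 15.2 + 0.5 × 12.604 × 3.7 × 11.5 × 0.9
     = 551.76 + 356.09 + 241.33 = 1149.2 kPa.
q_all = q_ult / FS = 1149.2 / 2.5 = 459.67 kPa.

q_all ≈ 460 kPa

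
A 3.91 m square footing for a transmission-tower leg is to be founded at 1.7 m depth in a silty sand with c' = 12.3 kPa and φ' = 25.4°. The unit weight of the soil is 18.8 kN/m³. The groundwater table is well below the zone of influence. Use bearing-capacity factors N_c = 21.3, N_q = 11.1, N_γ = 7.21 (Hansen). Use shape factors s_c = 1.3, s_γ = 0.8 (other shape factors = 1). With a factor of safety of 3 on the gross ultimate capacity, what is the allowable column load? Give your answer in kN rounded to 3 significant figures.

P_all ≈ 4620 kN

Overburden at base level: q = 18.8 × 1.7 = 31.96 kPa.
Cohesion term c·N_c·s_c = 12.3 × 21.3 × 1.3 = 340.59 kPa; surcharge term q·N_q = 31.96 × 11.1 = 354.76 kPa; self-weight term 0.5·γ·B·N_γ·s_γ = 0.5 × 18.8 × 3.91 × 7.21 × 0.8 = 212 kPa.
q_ult = 340.59 + 354.76 + 212 = 907.34 kPa.
Gross allowable pressure q_all = 907.34 / 3 = 302.45 kPa.
Footing area = 15.2881 m², so allowable column load = 302.45 × 15.2881 = 4623.8 kN.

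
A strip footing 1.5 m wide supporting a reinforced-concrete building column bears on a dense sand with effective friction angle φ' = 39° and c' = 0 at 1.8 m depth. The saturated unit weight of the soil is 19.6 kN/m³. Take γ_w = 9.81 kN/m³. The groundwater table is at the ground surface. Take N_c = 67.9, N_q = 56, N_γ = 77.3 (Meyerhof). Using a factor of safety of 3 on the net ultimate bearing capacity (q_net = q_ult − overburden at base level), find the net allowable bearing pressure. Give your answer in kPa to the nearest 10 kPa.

Water table at ground surface, so effective unit weight γ' = 19.6 − 9.81 = 9.79 kN/m³ is used throughout; overburden q = 9.79 × 1.8 = 17.622 kPa; the same γ' applies in the ½γBN_γ term.
Surcharge term q·N_q = 17.622 × 56 = 986.83 kPa; self-weight term 0.5·γ·B·N_γ = 0.5 × 9.79 × 1.5 × 77.3 = 567.58 kPa.
q_ult = 986.83 + 567.58 = 1554.4 kPa.
q_net = 1554.4 − 17.622 = 1536.8 kPa.
q_all(net) = 1536.8 / 3 = 512.26 kPa.

q_all(net) ≈ 510 kPa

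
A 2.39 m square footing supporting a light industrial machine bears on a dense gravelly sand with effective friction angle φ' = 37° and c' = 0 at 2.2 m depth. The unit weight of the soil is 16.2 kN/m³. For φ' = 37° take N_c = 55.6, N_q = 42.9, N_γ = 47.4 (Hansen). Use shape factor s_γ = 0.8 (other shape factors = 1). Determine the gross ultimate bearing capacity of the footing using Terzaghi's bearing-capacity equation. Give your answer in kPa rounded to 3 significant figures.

q = γ·D_f = 16.2 × 2.2 = 35.64 kPa.
q·N_q = 35.64 × 42.9 = 1529 kPa
0.5·γ·B·N_γ·s_γ = 0.5 × 16.2 × 2.39 × 47.4 × 0.8 = 734.09 kPa
q_ult = 1529 + 734.09 = 2263 kPa.

q_ult ≈ 2260 kPa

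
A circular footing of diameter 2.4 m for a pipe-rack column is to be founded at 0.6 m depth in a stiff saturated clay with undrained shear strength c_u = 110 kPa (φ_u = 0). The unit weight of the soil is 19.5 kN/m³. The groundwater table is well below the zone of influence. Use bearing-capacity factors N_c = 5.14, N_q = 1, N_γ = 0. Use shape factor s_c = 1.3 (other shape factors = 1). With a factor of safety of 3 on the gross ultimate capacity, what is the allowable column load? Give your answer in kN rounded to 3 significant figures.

P_all ≈ 1130 kN

Overburden at base level: q = 19.5 × 0.6 = 11.7 kPa.
Cohesion term c·N_c·s_c = 110 × 5.14 × 1.3 = 735.02 kPa; surcharge term q·N_q = 11.7 × 1 = 11.7 kPa.
q_ult = 735.02 + 11.7 = 746.72 kPa.
Gross allowable pressure q_all = 746.72 / 3 = 248.91 kPa.
Footing area = 4.5239 m², so allowable column load = 248.91 × 4.5239 = 1126 kN.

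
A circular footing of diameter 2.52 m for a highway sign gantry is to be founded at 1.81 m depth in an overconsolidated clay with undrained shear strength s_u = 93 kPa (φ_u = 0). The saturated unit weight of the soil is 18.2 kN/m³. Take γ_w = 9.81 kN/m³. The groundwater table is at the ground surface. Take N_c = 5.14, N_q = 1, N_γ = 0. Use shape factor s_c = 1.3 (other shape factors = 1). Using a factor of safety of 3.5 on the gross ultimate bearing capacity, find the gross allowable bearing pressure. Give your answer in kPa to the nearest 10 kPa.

q_all ≈ 180 kPa

γ' = 18.2 − 9.81 = 8.39 kN/m³ (submerged throughout). q = 8.39 × 1.81 = 15.186 kPa.
c·N_c·s_c = 93 × 5.14 × 1.3 = 621.43 kPa
q·N_q = 15.186 × 1 = 15.186 kPa
q_ult = 621.43 + 15.186 = 636.61 kPa.
q_all = 636.61 / 3.5 = 181.89 kPa.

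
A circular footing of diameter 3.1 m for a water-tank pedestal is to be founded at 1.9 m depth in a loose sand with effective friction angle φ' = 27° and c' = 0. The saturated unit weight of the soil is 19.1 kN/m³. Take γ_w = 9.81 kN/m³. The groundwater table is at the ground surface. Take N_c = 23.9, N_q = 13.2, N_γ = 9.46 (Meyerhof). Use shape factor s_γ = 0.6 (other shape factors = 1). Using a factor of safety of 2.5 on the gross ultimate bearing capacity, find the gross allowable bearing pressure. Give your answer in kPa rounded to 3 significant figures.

q_all ≈ 126 kPa

Water table at ground surface, so effective unit weight γ' = 19.1 − 9.81 = 9.29 kN/m³ is used throughout; overburden q = 9.29 × 1.9 = 17.651 kPa; the same γ' applies in the ½γBN_γ term.
Surcharge term q·N_q = 17.651 × 13.2 = 232.99 kPa; self-weight term 0.5·γ·B·N_γ·s_γ = 0.5 × 9.29 × 3.1 × 9.46 × 0.6 = 81.732 kPa.
q_ult = 232.99 + 81.732 = 314.72 kPa.
q_all = 314.72 / 2.5 = 125.89 kPa.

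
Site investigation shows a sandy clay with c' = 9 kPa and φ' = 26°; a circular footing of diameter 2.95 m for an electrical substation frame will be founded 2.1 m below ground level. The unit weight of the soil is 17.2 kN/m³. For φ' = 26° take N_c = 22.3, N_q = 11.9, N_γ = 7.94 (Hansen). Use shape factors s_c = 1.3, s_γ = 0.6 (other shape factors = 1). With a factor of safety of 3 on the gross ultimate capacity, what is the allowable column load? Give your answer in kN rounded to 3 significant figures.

Overburden at base level: q = 17.2 × 2.1 = 36.12 kPa.
Cohesion term c·N_c·s_c = 9 × 22.3 × 1.3 = 260.91 kPa; surcharge term q·N_q = 36.12 × 11.9 = 429.83 kPa; self-weight term 0.5·γ·B·N_γ·s_γ = 0.5 × 17.2 × 2.95 × 7.94 × 0.6 = 120.86 kPa.
q_ult = 260.91 + 429.83 + 120.86 = 811.6 kPa.
Gross allowable pressure q_all = 811.6 / 3 = 270.53 kPa.
Footing area = 6.8349 m², so allowable column load = 270.53 × 6.8349 = 1849.1 kN.

P_all ≈ 1850 kN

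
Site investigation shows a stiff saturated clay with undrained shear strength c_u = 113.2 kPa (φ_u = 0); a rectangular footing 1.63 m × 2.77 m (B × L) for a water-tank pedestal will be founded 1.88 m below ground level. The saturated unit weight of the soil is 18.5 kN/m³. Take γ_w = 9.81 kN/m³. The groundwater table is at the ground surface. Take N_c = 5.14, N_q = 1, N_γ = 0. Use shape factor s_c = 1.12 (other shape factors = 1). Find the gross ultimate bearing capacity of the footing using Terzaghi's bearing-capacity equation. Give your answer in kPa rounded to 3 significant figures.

γ' = 18.5 − 9.81 = 8.69 kN/m³ (submerged throughout). q = 8.69 × 1.88 = 16.337 kPa.
c·N_c·s_c = 113.2 × 5.14 × 1.12 = 651.67 kPa
q·N_q = 16.337 × 1 = 16.337 kPa
q_ult = 651.67 + 16.337 = 668.01 kPa.

q_ult ≈ 668 kPa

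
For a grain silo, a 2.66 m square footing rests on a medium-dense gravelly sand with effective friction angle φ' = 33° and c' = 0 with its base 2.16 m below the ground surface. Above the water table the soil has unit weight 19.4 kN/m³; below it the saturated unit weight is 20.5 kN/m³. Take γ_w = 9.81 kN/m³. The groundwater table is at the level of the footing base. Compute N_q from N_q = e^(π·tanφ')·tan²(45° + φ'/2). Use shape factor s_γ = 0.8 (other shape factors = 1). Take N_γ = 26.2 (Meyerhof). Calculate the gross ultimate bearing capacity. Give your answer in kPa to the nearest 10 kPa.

q_ult ≈ 1390 kPa

tan33° = 0.6494, so N_q = e^(π×0.6494)·tan²(61.5°) = 7.692 × 3.392 = 26.09.
q = γ·D_f = 19.4 × 2.16 = 41.904 kPa.
For the ½γBN_γ term take γ' = 20.5 − 9.81 = 10.69 kN/m³ (soil below base is submerged).
q·N_q = 41.904 × 26.092 = 1093.4 kPa
0.5·γ·B·N_γ·s_γ = 0.5 × 10.69 × 2.66 × 26.2 × 0.8 = 298 kPa
q_ult = 1093.4 + 298 = 1391.4 kPa.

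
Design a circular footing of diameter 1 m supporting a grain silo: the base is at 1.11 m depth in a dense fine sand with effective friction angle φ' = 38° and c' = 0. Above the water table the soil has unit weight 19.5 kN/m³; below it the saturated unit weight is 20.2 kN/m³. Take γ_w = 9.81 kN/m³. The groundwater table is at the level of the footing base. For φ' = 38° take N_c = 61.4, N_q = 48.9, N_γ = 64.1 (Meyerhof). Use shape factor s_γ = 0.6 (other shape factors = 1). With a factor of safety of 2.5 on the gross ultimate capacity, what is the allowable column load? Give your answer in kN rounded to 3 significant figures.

P_all ≈ 395 kN

Overburden at base level: q = 19.5 × 1.11 = 21.645 kPa.
Below the base the soil is submerged, so the ½γBN_γ term uses γ' = 20.2 − 9.81 = 10.39 kN/m³.
Surcharge term q·N_q = 21.645 × 48.9 = 1058.4 kPa; self-weight term 0.5·γ·B·N_γ·s_γ = 0.5 × 10.39 × 1 × 64.1 × 0.6 = 199.8 kPa.
q_ult = 1058.4 + 199.8 = 1258.2 kPa.
Gross allowable pressure q_all = 1258.2 / 2.5 = 503.3 kPa.
Footing area = 0.7854 m², so allowable column load = 503.3 × 0.7854 = 395.29 kN.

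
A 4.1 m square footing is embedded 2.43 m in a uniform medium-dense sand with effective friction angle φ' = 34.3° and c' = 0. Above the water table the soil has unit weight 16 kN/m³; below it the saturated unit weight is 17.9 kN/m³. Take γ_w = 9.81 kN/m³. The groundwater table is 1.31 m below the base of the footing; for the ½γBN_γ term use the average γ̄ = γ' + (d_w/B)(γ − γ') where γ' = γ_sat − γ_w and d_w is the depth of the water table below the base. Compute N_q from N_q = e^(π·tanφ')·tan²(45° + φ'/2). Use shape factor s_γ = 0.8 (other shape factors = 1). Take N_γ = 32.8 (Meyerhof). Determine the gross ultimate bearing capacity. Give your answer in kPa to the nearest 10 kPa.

q_ult ≈ 1760 kPa

tan34.3° = 0.6822, so N_q = e^(π×0.6822)·tan²(62.15°) = 8.525 × 3.582 = 30.54.
Effective surcharge at the founding depth q = γ·D_f = 16 × 2.43 = 38.88 kPa.
With d_w = 1.31 m < B, γ̄ = 8.09 + (1.31/4.1) × (16 − 8.09) = 10.617 kN/m³.
q_ult = q·N_q + 0.5·γ·B·N_γ·s_γ
     = 38.88 × 30.539 + 0.5 × 10.617 × 4.1 × 32.8 × 0.8
     = 1187.4 + 571.13 = 1758.5 kPa.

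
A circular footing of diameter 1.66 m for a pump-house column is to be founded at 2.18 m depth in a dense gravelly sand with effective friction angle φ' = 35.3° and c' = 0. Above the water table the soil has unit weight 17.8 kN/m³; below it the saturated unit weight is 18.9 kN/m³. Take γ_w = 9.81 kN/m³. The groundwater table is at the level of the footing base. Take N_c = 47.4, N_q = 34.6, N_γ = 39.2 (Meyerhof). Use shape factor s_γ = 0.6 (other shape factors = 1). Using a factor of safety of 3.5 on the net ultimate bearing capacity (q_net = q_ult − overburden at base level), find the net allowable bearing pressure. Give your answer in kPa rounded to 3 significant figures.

q_all(net) ≈ 423 kPa

Overburden at base level: q = 17.8 × 2.18 = 38.804 kPa.
Below the base the soil is submerged, so the ½γBN_γ term uses γ' = 18.9 − 9.81 = 9.09 kN/m³.
Surcharge term q·N_q = 38.804 × 34.6 = 1342.6 kPa; self-weight term 0.5·γ·B·N_γ·s_γ = 0.5 × 9.09 × 1.66 × 39.2 × 0.6 = 177.45 kPa.
q_ult = 1342.6 + 177.45 = 1520.1 kPa.
q_net = 1520.1 − 38.804 = 1481.3 kPa.
q_all(net) = 1481.3 / 3.5 = 423.22 kPa.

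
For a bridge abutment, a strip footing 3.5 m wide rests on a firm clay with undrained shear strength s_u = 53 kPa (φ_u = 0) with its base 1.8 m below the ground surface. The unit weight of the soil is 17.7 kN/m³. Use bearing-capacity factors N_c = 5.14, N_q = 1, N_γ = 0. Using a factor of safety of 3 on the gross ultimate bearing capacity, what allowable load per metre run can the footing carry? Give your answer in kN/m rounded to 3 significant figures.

≈ 355 kN/m

q = γ·D_f = 17.7 × 1.8 = 31.86 kPa.
c·N_c = 53 × 5.14 = 272.42 kPa
q·N_q = 31.86 × 1 = 31.86 kPa
q_ult = 272.42 + 31.86 = 304.28 kPa.
Gross allowable pressure q_all = 304.28 / 3 = 101.43 kPa.
Allowable wall load = q_all × B = 101.43 × 3.5 = 354.99 kN per metre run.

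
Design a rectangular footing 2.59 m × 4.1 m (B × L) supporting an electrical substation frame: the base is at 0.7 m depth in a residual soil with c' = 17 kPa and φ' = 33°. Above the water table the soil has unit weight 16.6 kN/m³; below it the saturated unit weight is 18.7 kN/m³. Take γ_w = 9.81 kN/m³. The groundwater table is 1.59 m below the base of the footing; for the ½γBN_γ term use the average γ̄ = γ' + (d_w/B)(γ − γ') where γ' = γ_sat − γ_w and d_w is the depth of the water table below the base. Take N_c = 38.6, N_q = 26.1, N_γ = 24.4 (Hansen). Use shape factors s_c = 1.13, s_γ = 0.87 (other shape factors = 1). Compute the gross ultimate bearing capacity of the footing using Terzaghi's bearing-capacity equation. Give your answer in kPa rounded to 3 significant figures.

q_ult ≈ 1420 kPa

Effective surcharge at the founding depth q = γ·D_f = 16.6 × 0.7 = 11.62 kPa.
With d_w = 1.59 m < B, γ̄ = 8.89 + (1.59/2.59) × (16.6 − 8.89) = 13.623 kN/m³.
q_ult = c·N_c·s_c + q·N_q + 0.5·γ·B·N_γ·s_γ
     = 17 × 38.6 × 1.13 + 11.62 × 26.1 + 0.5 × 13.623 × 2.59 × 24.4 × 0.87
     = 741.51 + 303.28 + 374.5 = 1419.3 kPa.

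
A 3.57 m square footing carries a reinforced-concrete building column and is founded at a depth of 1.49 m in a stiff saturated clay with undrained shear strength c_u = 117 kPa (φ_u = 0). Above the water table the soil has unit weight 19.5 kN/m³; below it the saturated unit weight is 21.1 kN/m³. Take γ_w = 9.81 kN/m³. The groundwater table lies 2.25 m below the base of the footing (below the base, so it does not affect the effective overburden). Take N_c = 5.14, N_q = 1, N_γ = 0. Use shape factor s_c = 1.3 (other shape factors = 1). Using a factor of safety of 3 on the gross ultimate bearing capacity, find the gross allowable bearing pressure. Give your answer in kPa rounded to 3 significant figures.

Effective surcharge at the founding depth q = γ·D_f = 19.5 × 1.49 = 29.055 kPa.
q_ult = c·N_c·s_c + q·N_q
     = 117 × 5.14 × 1.3 + 29.055 × 1
     = 781.79 + 29.055 = 810.85 kPa.
q_all = 810.85 / 3 = 270.28 kPa.

q_all ≈ 270 kPa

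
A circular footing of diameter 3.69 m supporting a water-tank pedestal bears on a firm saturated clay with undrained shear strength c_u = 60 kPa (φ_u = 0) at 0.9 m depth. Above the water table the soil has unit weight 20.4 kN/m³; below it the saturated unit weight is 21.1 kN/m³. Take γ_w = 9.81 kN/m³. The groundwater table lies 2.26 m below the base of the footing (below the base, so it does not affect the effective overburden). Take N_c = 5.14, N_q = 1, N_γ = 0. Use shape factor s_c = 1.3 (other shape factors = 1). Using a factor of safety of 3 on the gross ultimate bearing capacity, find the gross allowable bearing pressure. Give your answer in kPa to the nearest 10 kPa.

q_all ≈ 140 kPa

Effective surcharge at the founding depth q = γ·D_f = 20.4 × 0.9 = 18.36 kPa.
q_ult = c·N_c·s_c + q·N_q
     = 60 × 5.14 × 1.3 + 18.36 × 1
     = 400.92 + 18.36 = 419.28 kPa.
q_all = 419.28 / 3 = 139.76 kPa.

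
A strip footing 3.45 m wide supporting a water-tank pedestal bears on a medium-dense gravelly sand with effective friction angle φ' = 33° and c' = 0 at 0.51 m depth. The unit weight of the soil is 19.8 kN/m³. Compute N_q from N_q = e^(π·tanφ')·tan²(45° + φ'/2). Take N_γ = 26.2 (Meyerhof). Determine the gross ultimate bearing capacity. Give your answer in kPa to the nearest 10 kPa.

q_ult ≈ 1160 kPa

tan33° = 0.6494, so N_q = e^(π×0.6494)·tan²(61.5°) = 7.692 × 3.392 = 26.09.
q = γ·D_f = 19.8 × 0.51 = 10.098 kPa.
q·N_q = 10.098 × 26.092 = 263.48 kPa
0.5·γ·B·N_γ = 0.5 × 19.8 × 3.45 × 26.2 = 894.86 kPa
q_ult = 263.48 + 894.86 = 1158.3 kPa.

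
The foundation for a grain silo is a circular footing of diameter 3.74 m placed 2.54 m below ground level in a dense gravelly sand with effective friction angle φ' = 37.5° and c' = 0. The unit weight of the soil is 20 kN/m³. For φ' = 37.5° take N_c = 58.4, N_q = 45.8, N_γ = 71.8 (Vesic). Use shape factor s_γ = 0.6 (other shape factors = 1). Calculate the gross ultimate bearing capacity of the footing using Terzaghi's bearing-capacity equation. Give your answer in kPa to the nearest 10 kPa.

q = γ·D_f = 20 × 2.54 = 50.8 kPa.
q·N_q = 50.8 × 45.8 = 2326.6 kPa
0.5·γ·B·N_γ·s_γ = 0.5 × 20 × 3.74 × 71.8 × 0.6 = 1611.2 kPa
q_ult = 2326.6 + 1611.2 = 3937.8 kPa.

q_ult ≈ 3940 kPa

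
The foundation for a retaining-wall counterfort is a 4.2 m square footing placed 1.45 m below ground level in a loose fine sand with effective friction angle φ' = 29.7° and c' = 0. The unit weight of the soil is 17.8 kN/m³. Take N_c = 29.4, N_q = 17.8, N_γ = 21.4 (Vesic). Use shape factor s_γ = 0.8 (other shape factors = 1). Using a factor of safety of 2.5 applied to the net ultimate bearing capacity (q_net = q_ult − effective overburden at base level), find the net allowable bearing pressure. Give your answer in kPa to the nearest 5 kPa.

q_all(net) ≈ 430 kPa

Effective surcharge at the founding depth q = γ·D_f = 17.8 × 1.45 = 25.81 kPa.
q_ult = q·N_q + 0.5·γ·B·N_γ·s_γ
     = 25.81 × 17.8 + 0.5 × 17.8 × 4.2 × 21.4 × 0.8
     = 459.42 + 639.95 = 1099.4 kPa.
Net ultimate: q_net = 1099.4 − 25.81 = 1073.6 kPa.
q_all(net) = 1073.6 / 2.5 = 429.42 kPa.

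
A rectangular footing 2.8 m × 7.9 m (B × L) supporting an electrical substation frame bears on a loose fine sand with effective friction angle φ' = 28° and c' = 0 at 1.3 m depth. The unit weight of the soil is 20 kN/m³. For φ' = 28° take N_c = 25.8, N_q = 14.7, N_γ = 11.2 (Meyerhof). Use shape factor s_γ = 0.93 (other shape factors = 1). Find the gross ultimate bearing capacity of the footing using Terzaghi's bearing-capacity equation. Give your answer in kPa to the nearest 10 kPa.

q_ult ≈ 670 kPa

q = γ·D_f = 20 × 1.3 = 26 kPa.
q·N_q = 26 × 14.7 = 382.2 kPa
0.5·γ·B·N_γ·s_γ = 0.5 × 20 × 2.8 × 11.2 × 0.93 = 291.65 kPa
q_ult = 382.2 + 291.65 = 673.85 kPa.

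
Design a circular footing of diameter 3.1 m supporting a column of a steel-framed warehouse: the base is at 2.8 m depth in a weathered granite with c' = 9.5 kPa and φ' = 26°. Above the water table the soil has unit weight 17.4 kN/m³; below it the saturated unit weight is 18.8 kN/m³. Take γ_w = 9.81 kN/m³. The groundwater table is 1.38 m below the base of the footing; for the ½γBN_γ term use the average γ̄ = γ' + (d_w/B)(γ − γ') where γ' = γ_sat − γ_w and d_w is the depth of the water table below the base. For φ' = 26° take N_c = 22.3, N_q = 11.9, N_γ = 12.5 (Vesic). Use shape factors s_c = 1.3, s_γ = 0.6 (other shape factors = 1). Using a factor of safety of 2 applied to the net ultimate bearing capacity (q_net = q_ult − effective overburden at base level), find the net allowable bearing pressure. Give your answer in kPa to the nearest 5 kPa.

q = γ·D_f = 17.4 × 2.8 = 48.72 kPa.
γ' = 8.99 kN/m³; averaging over the depth B below the base, γ̄ = γ' + (d_w/B)(γ − γ') = 12.734 kN/m³.
c·N_c·s_c = 9.5 × 22.3 × 1.3 = 275.41 kPa
q·N_q = 48.72 × 11.9 = 579.77 kPa
0.5·γ·B·N_γ·s_γ = 0.5 × 12.734 × 3.1 × 12.5 × 0.6 = 148.03 kPa
q_ult = 275.41 + 579.77 + 148.03 = 1003.2 kPa.
Net ultimate: q_net = 1003.2 − 48.72 = 954.48 kPa.
q_all(net) = 954.48 / 2 = 477.24 kPa.

q_all(net) ≈ 475 kPa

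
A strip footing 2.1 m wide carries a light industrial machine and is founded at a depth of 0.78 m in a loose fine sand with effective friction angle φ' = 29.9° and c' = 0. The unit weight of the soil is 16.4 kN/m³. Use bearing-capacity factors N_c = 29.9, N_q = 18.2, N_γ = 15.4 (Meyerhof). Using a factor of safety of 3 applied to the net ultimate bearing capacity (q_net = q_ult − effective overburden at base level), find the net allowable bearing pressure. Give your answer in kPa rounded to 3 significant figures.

Effective surcharge at the founding depth q = γ·D_f = 16.4 × 0.78 = 12.792 kPa.
q_ult = q·N_q + 0.5·γ·B·N_γ
     = 12.792 × 18.2 + 0.5 × 16.4 × 2.1 × 15.4
     = 232.81 + 265.19 = 498 kPa.
Net ultimate: q_net = 498 − 12.792 = 485.21 kPa.
q_all(net) = 485.21 / 3 = 161.74 kPa.

q_all(net) ≈ 162 kPa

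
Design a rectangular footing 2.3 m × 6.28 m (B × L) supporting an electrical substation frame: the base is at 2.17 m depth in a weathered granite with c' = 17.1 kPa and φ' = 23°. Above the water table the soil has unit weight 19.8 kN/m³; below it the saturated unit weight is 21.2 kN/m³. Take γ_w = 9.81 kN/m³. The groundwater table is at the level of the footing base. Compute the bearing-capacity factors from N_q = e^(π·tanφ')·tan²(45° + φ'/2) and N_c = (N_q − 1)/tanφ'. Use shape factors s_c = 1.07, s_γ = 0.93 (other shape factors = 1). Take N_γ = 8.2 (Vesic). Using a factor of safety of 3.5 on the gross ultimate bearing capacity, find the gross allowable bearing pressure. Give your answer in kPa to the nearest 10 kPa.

N_q = e^(π·tan23°)·tan²(56.5°) = 8.66; N_c = (N_q − 1)/tanφ' = 18.05.
Overburden at base level: q = 19.8 × 2.17 = 42.966 kPa.
Below the base the soil is submerged, so the ½γBN_γ term uses γ' = 21.2 − 9.81 = 11.39 kN/m³.
Cohesion term c·N_c·s_c = 17.1 × 18.049 × 1.07 = 330.24 kPa; surcharge term q·N_q = 42.966 × 8.6612 = 372.14 kPa; self-weight term 0.5·γ·B·N_γ·s_γ = 0.5 × 11.39 × 2.3 × 8.2 × 0.93 = 99.889 kPa.
q_ult = 330.24 + 372.14 + 99.889 = 802.26 kPa.
q_all = 802.26 / 3.5 = 229.22 kPa.

q_all ≈ 230 kPa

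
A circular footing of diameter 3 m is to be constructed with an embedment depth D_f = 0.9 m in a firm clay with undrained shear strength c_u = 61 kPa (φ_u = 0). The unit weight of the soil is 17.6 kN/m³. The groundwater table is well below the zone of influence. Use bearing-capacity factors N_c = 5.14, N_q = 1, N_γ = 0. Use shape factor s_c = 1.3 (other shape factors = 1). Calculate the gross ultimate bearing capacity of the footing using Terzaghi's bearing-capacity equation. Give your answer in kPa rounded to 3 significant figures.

Overburden at base level: q = 17.6 × 0.9 = 15.84 kPa.
Cohesion term c·N_c·s_c = 61 × 5.14 × 1.3 = 407.6 kPa; surcharge term q·N_q = 15.84 × 1 = 15.84 kPa.
q_ult = 407.6 + 15.84 = 423.44 kPa.

q_ult ≈ 423 kPa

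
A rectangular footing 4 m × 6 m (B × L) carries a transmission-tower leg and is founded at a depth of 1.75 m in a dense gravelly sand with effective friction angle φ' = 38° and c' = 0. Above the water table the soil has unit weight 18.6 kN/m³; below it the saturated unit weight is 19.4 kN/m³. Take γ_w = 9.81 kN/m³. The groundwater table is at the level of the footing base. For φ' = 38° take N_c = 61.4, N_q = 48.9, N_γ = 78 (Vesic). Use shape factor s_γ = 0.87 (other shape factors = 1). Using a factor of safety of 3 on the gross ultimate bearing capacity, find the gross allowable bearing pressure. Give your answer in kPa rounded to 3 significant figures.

q_all ≈ 964 kPa

Effective surcharge at the founding depth q = γ·D_f = 18.6 × 1.75 = 32.55 kPa.
The water table coincides with the base, so in the self-weight term γ → γ' = 9.59 kN/m³.
q_ult = q·N_q + 0.5·γ·B·N_γ·s_γ
     = 32.55 × 48.9 + 0.5 × 9.59 × 4 × 78 × 0.87
     = 1591.7 + 1301.6 = 2893.2 kPa.
q_all = 2893.2 / 3 = 964.42 kPa.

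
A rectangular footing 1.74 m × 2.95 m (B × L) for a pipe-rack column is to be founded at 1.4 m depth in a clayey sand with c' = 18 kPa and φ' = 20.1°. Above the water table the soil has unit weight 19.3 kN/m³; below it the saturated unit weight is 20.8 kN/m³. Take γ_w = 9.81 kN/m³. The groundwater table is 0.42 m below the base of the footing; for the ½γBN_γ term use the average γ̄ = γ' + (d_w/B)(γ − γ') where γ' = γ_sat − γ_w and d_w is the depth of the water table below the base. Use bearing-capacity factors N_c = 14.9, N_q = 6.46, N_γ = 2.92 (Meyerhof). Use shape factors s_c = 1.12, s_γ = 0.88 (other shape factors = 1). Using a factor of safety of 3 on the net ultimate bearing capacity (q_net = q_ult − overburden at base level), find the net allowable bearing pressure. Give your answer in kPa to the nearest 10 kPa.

Effective surcharge at the founding depth q = γ·D_f = 19.3 × 1.4 = 27.02 kPa.
With d_w = 0.42 m < B, γ̄ = 10.99 + (0.42/1.74) × (19.3 − 10.99) = 12.996 kN/m³.
q_ult = c·N_c·s_c + q·N_q + 0.5·γ·B·N_γ·s_γ
     = 18 × 14.9 × 1.12 + 27.02 × 6.46 + 0.5 × 12.996 × 1.74 × 2.92 × 0.88
     = 300.38 + 174.55 + 29.053 = 503.99 kPa.
q_net = 503.99 − 27.02 = 476.97 kPa.
q_all(net) = 476.97 / 3 = 158.99 kPa.

q_all(net) ≈ 160 kPa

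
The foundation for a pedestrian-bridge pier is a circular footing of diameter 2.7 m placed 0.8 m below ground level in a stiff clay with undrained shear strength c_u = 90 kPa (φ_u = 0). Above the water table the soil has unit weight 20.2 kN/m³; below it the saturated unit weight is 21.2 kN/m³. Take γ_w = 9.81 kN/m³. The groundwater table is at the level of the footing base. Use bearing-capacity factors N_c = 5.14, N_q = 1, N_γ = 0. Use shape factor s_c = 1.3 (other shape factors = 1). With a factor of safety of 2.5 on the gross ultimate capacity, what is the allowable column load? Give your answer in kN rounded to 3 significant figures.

Effective surcharge at the founding depth q = γ·D_f = 20.2 × 0.8 = 16.16 kPa.
q_ult = c·N_c·s_c + q·N_q
     = 90 × 5.14 × 1.3 + 16.16 × 1
     = 601.38 + 16.16 = 617.54 kPa.
Gross allowable pressure q_all = 617.54 / 2.5 = 247.02 kPa.
Footing area = 5.7256 m², so allowable column load = 247.02 × 5.7256 = 1414.3 kN.

P_all ≈ 1410 kN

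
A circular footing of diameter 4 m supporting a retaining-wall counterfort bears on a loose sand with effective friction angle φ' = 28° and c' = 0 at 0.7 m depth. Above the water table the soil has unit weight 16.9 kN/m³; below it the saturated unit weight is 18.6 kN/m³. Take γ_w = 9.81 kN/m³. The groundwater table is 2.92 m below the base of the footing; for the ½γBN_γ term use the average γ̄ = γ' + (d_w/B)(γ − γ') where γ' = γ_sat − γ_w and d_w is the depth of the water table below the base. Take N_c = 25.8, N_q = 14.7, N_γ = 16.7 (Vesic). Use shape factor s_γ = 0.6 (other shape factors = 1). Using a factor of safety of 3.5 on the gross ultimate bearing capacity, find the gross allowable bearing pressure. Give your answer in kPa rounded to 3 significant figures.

q_all ≈ 134 kPa

q = γ·D_f = 16.9 × 0.7 = 11.83 kPa.
γ' = 8.79 kN/m³; averaging over the depth B below the base, γ̄ = γ' + (d_w/B)(γ − γ') = 14.71 kN/m³.
q·N_q = 11.83 × 14.7 = 173.9 kPa
0.5·γ·B·N_γ·s_γ = 0.5 × 14.71 × 4 × 16.7 × 0.6 = 294.79 kPa
q_ult = 173.9 + 294.79 = 468.7 kPa.
q_all = 468.7 / 3.5 = 133.91 kPa.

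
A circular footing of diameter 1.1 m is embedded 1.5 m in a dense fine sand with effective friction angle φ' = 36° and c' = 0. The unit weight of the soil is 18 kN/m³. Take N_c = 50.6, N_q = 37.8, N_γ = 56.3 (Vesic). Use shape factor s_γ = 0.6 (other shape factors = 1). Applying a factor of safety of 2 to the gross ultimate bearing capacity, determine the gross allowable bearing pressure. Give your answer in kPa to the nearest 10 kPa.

Overburden at base level: q = 18 × 1.5 = 27 kPa.
Surcharge term q·N_q = 27 × 37.8 = 1020.6 kPa; self-weight term 0.5·γ·B·N_γ·s_γ = 0.5 × 18 × 1.1 × 56.3 × 0.6 = 334.42 kPa.
q_ult = 1020.6 + 334.42 = 1355 kPa.
q_all = q_ult / FS = 1355 / 2 = 677.51 kPa.

q_all ≈ 680 kPa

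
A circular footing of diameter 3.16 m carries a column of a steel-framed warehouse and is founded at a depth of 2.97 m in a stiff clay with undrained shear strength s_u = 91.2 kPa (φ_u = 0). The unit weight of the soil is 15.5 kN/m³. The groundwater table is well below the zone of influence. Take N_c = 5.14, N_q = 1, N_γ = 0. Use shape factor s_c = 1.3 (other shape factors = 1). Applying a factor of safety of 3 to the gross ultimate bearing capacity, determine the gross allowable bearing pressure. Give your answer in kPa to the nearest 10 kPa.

q_all ≈ 220 kPa

q = γ·D_f = 15.5 × 2.97 = 46.035 kPa.
c·N_c·s_c = 91.2 × 5.14 × 1.3 = 609.4 kPa
q·N_q = 46.035 × 1 = 46.035 kPa
q_ult = 609.4 + 46.035 = 655.43 kPa.
q_all = q_ult / FS = 655.43 / 3 = 218.48 kPa.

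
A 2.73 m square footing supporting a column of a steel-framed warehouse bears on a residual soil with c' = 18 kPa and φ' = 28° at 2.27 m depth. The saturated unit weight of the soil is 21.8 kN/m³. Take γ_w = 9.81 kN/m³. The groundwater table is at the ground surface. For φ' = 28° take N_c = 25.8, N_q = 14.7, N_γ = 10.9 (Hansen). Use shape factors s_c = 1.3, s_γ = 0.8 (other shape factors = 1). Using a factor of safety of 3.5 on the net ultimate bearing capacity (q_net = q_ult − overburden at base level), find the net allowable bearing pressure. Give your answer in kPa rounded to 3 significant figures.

q_all(net) ≈ 320 kPa

Water table at ground surface, so effective unit weight γ' = 21.8 − 9.81 = 11.99 kN/m³ is used throughout; overburden q = 11.99 × 2.27 = 27.217 kPa; the same γ' applies in the ½γBN_γ term.
Cohesion term c·N_c·s_c = 18 × 25.8 × 1.3 = 603.72 kPa; surcharge term q·N_q = 27.217 × 14.7 = 400.09 kPa; self-weight term 0.5·γ·B·N_γ·s_γ = 0.5 × 11.99 × 2.73 × 10.9 × 0.8 = 142.71 kPa.
q_ult = 603.72 + 400.09 + 142.71 = 1146.5 kPa.
q_net = 1146.5 − 27.217 = 1119.3 kPa.
q_all(net) = 1119.3 / 3.5 = 319.8 kPa.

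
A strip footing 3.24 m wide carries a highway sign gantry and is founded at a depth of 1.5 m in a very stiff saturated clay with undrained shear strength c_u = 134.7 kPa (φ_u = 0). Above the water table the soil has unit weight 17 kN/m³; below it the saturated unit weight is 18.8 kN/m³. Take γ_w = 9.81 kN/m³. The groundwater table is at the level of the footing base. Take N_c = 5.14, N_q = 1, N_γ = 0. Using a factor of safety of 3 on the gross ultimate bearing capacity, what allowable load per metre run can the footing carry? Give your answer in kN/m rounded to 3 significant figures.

Overburden at base level: q = 17 × 1.5 = 25.5 kPa.
Cohesion term c·N_c = 134.7 × 5.14 = 692.36 kPa; surcharge term q·N_q = 25.5 × 1 = 25.5 kPa.
q_ult = 692.36 + 25.5 = 717.86 kPa.
Gross allowable pressure q_all = 717.86 / 3 = 239.29 kPa.
Allowable wall load = q_all × B = 239.29 × 3.24 = 775.29 kN per metre run.

≈ 775 kN/m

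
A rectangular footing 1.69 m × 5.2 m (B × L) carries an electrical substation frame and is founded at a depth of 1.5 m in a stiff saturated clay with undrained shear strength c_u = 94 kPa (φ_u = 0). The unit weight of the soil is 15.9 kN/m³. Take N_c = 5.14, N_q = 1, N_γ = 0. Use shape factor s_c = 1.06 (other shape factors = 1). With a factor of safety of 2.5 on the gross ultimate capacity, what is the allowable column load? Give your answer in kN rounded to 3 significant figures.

P_all ≈ 1880 kN

q = γ·D_f = 15.9 × 1.5 = 23.85 kPa.
c·N_c·s_c = 94 × 5.14 × 1.06 = 512.15 kPa
q·N_q = 23.85 × 1 = 23.85 kPa
q_ult = 512.15 + 23.85 = 536 kPa.
Gross allowable pressure q_all = 536 / 2.5 = 214.4 kPa.
Footing area = 8.788 m², so allowable column load = 214.4 × 8.788 = 1884.1 kN.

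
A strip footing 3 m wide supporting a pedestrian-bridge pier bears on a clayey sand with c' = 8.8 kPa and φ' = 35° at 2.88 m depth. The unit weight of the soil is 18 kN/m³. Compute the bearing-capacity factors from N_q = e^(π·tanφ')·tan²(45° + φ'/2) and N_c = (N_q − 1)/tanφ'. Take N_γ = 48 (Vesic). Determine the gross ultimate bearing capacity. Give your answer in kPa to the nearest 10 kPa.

q_ult ≈ 3430 kPa

tan35° = 0.7002, so N_q = e^(π×0.7002)·tan²(62.5°) = 9.023 × 3.69 = 33.3.
N_c = (33.3 − 1)/tan35° = 46.12.
Effective surcharge at the founding depth q = γ·D_f = 18 × 2.88 = 51.84 kPa.
q_ult = c·N_c + q·N_q + 0.5·γ·B·N_γ
     = 8.8 × 46.124 + 51.84 × 33.296 + 0.5 × 18 × 3 × 48
     = 405.89 + 1726.1 + 1296 = 3428 kPa.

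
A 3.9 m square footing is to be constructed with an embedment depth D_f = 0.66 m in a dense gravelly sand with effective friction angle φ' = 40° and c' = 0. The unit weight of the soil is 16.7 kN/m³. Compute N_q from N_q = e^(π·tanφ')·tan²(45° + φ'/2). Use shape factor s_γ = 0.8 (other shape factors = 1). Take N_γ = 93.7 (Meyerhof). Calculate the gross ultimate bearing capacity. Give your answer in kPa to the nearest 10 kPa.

q_ult ≈ 3150 kPa

tan40° = 0.8391, so N_q = e^(π×0.8391)·tan²(65°) = 13.959 × 4.599 = 64.2.
Overburden at base level: q = 16.7 × 0.66 = 11.022 kPa.
Surcharge term q·N_q = 11.022 × 64.195 = 707.56 kPa; self-weight term 0.5·γ·B·N_γ·s_γ = 0.5 × 16.7 × 3.9 × 93.7 × 0.8 = 2441.1 kPa.
q_ult = 707.56 + 2441.1 = 3148.6 kPa.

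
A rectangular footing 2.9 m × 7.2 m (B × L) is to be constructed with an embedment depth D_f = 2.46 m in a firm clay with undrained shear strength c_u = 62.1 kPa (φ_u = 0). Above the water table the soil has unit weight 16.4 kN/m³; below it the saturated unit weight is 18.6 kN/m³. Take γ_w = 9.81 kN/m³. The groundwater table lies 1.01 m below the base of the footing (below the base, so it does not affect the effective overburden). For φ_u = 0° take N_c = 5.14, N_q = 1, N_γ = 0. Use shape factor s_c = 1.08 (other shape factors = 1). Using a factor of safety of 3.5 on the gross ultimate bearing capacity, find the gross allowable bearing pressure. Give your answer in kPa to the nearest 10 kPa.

q_all ≈ 110 kPa

q = γ·D_f = 16.4 × 2.46 = 40.344 kPa.
c·N_c·s_c = 62.1 × 5.14 × 1.08 = 344.73 kPa
q·N_q = 40.344 × 1 = 40.344 kPa
q_ult = 344.73 + 40.344 = 385.07 kPa.
q_all = 385.07 / 3.5 = 110.02 kPa.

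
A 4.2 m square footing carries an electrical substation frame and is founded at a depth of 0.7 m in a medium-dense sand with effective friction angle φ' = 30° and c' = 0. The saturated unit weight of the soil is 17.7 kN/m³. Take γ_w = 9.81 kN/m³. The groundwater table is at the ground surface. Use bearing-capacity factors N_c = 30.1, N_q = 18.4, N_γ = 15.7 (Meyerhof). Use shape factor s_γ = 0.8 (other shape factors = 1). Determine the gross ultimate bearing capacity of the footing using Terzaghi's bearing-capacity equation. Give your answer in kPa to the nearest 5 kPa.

With the water table at the surface the whole profile is submerged: γ' = 17.7 − 9.81 = 7.89 kN/m³, so q = γ'·D_f = 5.523 kPa; the same γ' applies in the ½γBN_γ term.
q_ult = q·N_q + 0.5·γ·B·N_γ·s_γ
     = 5.523 × 18.4 + 0.5 × 7.89 × 4.2 × 15.7 × 0.8
     = 101.62 + 208.11 = 309.73 kPa.

q_ult ≈ 310 kPa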